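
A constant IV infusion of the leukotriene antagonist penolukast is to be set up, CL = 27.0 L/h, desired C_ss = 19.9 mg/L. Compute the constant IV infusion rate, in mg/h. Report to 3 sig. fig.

537 mg/h

At steady state, infusion rate R₀ = Css × CL = 19.9 × 27.00 = 537.3 mg/h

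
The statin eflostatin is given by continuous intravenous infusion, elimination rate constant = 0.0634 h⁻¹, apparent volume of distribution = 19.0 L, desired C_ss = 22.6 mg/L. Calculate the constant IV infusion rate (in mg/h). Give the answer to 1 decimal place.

CL = k × Vd = 0.06340 × 19.0 = 1.205 L/h
At steady state, infusion rate R₀ = Css × CL = 22.6 × 1.205 = 27.23 mg/h

27.2 mg/h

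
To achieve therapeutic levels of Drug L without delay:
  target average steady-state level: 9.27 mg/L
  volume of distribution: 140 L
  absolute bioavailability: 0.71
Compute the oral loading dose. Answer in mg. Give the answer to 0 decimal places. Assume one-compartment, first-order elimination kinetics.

LD = Css × Vd / F = 9.27 × 140 / 0.71 = 1828 mg

1828 mg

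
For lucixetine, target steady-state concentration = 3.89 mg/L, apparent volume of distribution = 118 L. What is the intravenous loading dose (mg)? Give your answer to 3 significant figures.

459 mg

LD = Css × Vd = 3.89 × 118 = 459.0 mg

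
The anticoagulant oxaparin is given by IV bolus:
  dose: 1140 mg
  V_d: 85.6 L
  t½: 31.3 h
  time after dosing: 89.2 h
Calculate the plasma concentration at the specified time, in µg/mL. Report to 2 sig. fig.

C₀ = Dose / Vd = 1140 / 85.6 = 13.32 mg/L
k = ln2 / t½ = 0.693147 / 31.3 = 0.02215 h⁻¹
C = C₀ · e^(−k·t) = 13.32 × e^(−0.02215 × 89.2)
  = 13.32 × 0.1387 = 1.847 mg/L
(1.847 mg/L = 1.847 µg/mL)

1.8 µg/mL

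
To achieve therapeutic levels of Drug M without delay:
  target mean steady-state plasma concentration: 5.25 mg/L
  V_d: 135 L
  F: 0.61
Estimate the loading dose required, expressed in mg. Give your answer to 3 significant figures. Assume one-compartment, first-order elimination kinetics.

1160 mg

LD = Css × Vd / F = 5.25 × 135 / 0.61 = 1162 mg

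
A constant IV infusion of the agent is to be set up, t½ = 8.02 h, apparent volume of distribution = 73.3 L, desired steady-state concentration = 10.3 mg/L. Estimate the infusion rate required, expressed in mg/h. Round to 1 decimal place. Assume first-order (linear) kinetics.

k = ln2 / t½ = 0.693147 / 8.02 = 0.08643 h⁻¹
CL = k × Vd = 0.08643 × 73.3 = 6.335 L/h
At steady state, infusion rate R₀ = Css × CL = 10.3 × 6.335 = 65.25 mg/h

65.3 mg/h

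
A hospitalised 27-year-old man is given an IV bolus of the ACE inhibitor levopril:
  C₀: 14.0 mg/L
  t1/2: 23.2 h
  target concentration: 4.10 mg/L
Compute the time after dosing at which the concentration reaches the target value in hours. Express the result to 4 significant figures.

41.10 h

k = ln2 / t½ = 0.693147 / 23.2 = 0.02988 h⁻¹
t = ln(C₀ / C) / k = ln(14.00 / 4.10) / 0.02988
  = ln(3.415) / 0.02988 = 1.228 / 0.02988 = 41.10 h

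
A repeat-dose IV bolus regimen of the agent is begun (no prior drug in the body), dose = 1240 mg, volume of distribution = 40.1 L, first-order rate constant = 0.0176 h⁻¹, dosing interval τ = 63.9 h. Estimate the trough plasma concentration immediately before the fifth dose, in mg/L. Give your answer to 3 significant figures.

14.7 mg/L

C₀ per dose = Dose / Vd = 1240 / 40.1 = 30.92 mg/L
Fraction remaining after one interval: r = e^(−kτ) = e^(−0.01760 × 63.9) = 0.3248
Before dose 5, 4 doses have been given (aged 1τ, 2τ, 3τ, 4τ).
C_trough = C₀ × (r + r² + … + r^4) = C₀ × r(1−r^4)/(1−r)
        = 30.92 × 0.3248 × (1 − 0.01113) / (1 − 0.3248) = 14.71 mg/L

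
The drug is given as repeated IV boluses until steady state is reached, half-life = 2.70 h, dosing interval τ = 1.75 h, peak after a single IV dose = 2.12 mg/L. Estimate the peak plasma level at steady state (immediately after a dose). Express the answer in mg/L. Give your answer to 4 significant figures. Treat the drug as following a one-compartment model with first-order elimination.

5.858 mg/L

k = ln2 / t½ = 0.693147 / 2.70 = 0.2567 h⁻¹
e^(−kτ) = e^(−0.2567 × 1.75) = 0.6381
Accumulation ratio R = 1 / (1 − e^(−kτ)) = 1 / (1 − 0.6381) = 2.763
Steady-state peak = C₀ × R = 2.12 × 2.763 = 5.858 mg/L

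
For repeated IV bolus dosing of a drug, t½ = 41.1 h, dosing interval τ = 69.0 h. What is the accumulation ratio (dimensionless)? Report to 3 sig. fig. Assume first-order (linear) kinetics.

k = ln2 / t½ = 0.693147 / 41.1 = 0.01686 h⁻¹
e^(−kτ) = e^(−0.01686 × 69.0) = 0.3124
Accumulation ratio R = 1 / (1 − e^(−kτ)) = 1 / (1 − 0.3124) = 1.454

1.45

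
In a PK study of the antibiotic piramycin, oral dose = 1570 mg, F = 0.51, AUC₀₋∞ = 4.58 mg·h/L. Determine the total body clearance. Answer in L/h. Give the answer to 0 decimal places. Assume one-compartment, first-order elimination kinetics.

CL = F·Dose / AUC = 0.51 × 1570 / 4.58 = 174.8 L/h

175 L/h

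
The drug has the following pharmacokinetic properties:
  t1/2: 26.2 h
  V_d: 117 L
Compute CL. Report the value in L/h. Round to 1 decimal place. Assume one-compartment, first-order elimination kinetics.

k = ln2 / t½ = 0.693147 / 26.2 = 0.02646 h⁻¹
CL = k × Vd = 0.02646 × 117 = 3.096 L/h

3.1 L/h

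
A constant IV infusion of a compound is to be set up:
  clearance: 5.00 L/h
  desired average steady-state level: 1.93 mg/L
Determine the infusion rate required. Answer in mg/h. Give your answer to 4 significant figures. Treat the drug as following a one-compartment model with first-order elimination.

9.650 mg/h

At steady state, infusion rate R₀ = Css × CL = 1.93 × 5.000 = 9.650 mg/h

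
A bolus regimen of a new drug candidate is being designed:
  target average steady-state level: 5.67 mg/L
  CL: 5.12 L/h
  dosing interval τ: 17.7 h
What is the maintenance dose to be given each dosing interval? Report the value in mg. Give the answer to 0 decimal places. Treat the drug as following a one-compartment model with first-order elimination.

514 mg

At steady state, Dose/τ = Css × CL.
Dose = Css × CL × τ = 5.67 × 5.120 × 17.7 = 513.8 mg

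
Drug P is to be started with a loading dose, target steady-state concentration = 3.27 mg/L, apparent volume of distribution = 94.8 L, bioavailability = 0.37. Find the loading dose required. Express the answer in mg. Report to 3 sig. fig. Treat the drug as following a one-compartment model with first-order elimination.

838 mg

LD = Css × Vd / F = 3.27 × 94.8 / 0.37 = 837.8 mg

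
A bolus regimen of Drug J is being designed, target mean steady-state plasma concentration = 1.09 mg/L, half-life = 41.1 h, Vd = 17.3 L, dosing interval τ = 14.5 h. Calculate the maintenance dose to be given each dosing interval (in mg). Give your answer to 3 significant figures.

k = ln2 / t½ = 0.693147 / 41.1 = 0.01686 h⁻¹
CL = k × Vd = 0.01686 × 17.3 = 0.2917 L/h
At steady state, Dose/τ = Css × CL.
Dose = Css × CL × τ = 1.09 × 0.2917 × 14.5 = 4.610 mg

4.61 mg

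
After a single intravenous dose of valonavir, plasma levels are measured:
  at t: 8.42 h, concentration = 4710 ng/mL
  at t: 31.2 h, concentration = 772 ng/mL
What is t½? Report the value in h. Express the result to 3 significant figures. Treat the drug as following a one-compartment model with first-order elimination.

8.73 h

k = ln(C₁/C₂) / (t₂ − t₁) = ln(4710/772) / (31.2 − 8.42)
  = 1.808 / 22.78 = 0.07937 h⁻¹
t½ = ln2 / k = 0.693147 / 0.07937 = 8.733 h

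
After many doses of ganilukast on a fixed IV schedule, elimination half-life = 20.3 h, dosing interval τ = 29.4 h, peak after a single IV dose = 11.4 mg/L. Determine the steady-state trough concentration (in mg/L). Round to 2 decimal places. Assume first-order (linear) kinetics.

6.59 mg/L

k = ln2 / t½ = 0.693147 / 20.3 = 0.03415 h⁻¹
e^(−kτ) = e^(−0.03415 × 29.4) = 0.3664
Accumulation ratio R = 1 / (1 − e^(−kτ)) = 1 / (1 − 0.3664) = 1.578
Steady-state trough = C₀ × R × e^(−kτ) = 11.4 × 1.578 × 0.3664 = 6.591 mg/L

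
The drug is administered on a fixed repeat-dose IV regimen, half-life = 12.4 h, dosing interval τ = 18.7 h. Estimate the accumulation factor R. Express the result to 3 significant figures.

k = ln2 / t½ = 0.693147 / 12.4 = 0.05590 h⁻¹
e^(−kτ) = e^(−0.05590 × 18.7) = 0.3516
Accumulation ratio R = 1 / (1 − e^(−kτ)) = 1 / (1 − 0.3516) = 1.542

1.54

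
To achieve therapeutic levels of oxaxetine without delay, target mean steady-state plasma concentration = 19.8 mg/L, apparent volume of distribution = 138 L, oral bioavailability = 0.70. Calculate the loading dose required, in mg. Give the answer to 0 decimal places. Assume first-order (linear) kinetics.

LD = Css × Vd / F = 19.8 × 138 / 0.70 = 3903 mg

3903 mg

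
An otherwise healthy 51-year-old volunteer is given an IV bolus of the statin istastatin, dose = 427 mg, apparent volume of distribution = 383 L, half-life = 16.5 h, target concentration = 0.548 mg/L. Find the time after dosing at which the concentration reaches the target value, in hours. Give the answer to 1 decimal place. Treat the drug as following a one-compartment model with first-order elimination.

16.9 h

C₀ = Dose / Vd = 427.0 / 383 = 1.115 mg/L
k = ln2 / t½ = 0.693147 / 16.5 = 0.04201 h⁻¹
t = ln(C₀ / C) / k = ln(1.115 / 0.548) / 0.04201
  = ln(2.035) / 0.04201 = 0.7105 / 0.04201 = 16.91 h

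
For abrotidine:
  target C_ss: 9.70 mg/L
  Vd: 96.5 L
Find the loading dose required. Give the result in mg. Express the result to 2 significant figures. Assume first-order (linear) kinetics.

LD = Css × Vd = 9.70 × 96.5 = 936.1 mg

940 mg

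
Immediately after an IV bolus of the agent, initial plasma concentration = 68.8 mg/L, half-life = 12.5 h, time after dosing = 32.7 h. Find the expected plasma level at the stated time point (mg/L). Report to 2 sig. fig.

11 mg/L

k = ln2 / t½ = 0.693147 / 12.5 = 0.05545 h⁻¹
C = C₀ · e^(−k·t) = 68.80 × e^(−0.05545 × 32.7)
  = 68.80 × 0.1631 = 11.22 mg/L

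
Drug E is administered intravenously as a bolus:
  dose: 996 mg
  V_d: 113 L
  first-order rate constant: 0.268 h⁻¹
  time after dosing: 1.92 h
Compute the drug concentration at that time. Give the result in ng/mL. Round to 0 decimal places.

5269 ng/mL

C₀ = Dose / Vd = 996.0 / 113 = 8.814 mg/L
C = C₀ · e^(−k·t) = 8.814 × e^(−0.2680 × 1.92)
  = 8.814 × 0.5978 = 5.269 mg/L
Convert: 5.269 mg/L × 1000 = 5269 ng/mL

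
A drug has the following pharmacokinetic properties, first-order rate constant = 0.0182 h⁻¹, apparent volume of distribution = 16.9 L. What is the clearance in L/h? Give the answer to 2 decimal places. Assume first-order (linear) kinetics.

CL = k × Vd = 0.0182 × 16.9 = 0.3076 L/h

0.31 L/h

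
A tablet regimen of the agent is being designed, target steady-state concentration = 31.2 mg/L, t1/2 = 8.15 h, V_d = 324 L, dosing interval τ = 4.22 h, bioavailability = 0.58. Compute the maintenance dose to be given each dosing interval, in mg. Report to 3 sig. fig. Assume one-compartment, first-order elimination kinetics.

k = ln2 / t½ = 0.693147 / 8.15 = 0.08505 h⁻¹
CL = k × Vd = 0.08505 × 324 = 27.56 L/h
At steady state, F × (Dose/τ) = Css × CL.
Dose = Css × CL × τ / F = 31.2 × 27.56 × 4.22 / 0.58 = 6256 mg

6260 mg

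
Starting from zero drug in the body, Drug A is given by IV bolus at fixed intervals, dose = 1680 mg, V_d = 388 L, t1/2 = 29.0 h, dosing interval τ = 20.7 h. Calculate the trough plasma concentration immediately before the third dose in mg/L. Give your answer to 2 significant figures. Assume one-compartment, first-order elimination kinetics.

C₀ per dose = Dose / Vd = 1680 / 388 = 4.330 mg/L
k = ln2 / t½ = 0.693147 / 29.0 = 0.02390 h⁻¹
Fraction remaining after one interval: r = e^(−kτ) = e^(−0.02390 × 20.7) = 0.6097
Before dose 3, 2 doses have been given (aged 1τ, 2τ).
C_trough = C₀ × (r + r²) = 4.330 × (0.6097 + 0.3717) = 4.249 mg/L

4.2 mg/L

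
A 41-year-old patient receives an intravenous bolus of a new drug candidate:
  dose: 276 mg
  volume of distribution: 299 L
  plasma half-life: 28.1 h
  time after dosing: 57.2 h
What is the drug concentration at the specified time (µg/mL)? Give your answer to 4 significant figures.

C₀ = Dose / Vd = 276.0 / 299 = 0.9231 mg/L
k = ln2 / t½ = 0.693147 / 28.1 = 0.02467 h⁻¹
C = C₀ · e^(−k·t) = 0.9231 × e^(−0.02467 × 57.2)
  = 0.9231 × 0.2439 = 0.2251 mg/L
(0.2251 mg/L = 0.2251 µg/mL)

0.2251 µg/mL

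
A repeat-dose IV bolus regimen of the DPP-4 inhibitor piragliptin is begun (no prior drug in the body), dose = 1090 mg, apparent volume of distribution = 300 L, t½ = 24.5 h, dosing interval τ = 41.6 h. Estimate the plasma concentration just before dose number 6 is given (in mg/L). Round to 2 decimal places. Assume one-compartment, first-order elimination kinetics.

C₀ per dose = Dose / Vd = 1090 / 300 = 3.633 mg/L
k = ln2 / t½ = 0.693147 / 24.5 = 0.02829 h⁻¹
Fraction remaining after one interval: r = e^(−kτ) = e^(−0.02829 × 41.6) = 0.3082
Before dose 6, 5 doses have been given (aged 1τ, 2τ, 3τ, 4τ, 5τ).
C_trough = C₀ × (r + r² + … + r^5) = C₀ × r(1−r^5)/(1−r)
        = 3.633 × 0.3082 × (1 − 0.002781) / (1 − 0.3082) = 1.614 mg/L

1.61 mg/L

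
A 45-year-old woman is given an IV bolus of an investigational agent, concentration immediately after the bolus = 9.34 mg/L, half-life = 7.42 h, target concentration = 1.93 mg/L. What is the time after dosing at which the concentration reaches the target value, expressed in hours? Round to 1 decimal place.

16.9 h

k = ln2 / t½ = 0.693147 / 7.42 = 0.09342 h⁻¹
t = ln(C₀ / C) / k = ln(9.340 / 1.93) / 0.09342
  = ln(4.839) / 0.09342 = 1.577 / 0.09342 = 16.88 h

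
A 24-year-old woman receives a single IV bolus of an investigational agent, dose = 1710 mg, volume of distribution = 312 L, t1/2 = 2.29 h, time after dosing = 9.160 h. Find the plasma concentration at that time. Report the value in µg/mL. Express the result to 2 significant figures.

0.34 µg/mL

C₀ = Dose / Vd = 1710 / 312 = 5.481 mg/L
k = ln2 / t½ = 0.693147 / 2.29 = 0.3027 h⁻¹
t / t½ = 9.160 / 2.29 = 4 half-lives
C = C₀ × (1/2)^4 = 5.481 × 0.06250 = 0.3426 mg/L
(0.3426 mg/L = 0.3426 µg/mL)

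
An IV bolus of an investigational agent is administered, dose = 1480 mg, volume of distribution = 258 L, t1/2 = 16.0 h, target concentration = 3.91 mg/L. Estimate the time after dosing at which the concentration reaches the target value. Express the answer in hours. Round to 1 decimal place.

8.8 h

C₀ = Dose / Vd = 1480 / 258 = 5.736 mg/L
k = ln2 / t½ = 0.693147 / 16.0 = 0.04332 h⁻¹
t = ln(C₀ / C) / k = ln(5.736 / 3.91) / 0.04332
  = ln(1.467) / 0.04332 = 0.3832 / 0.04332 = 8.846 h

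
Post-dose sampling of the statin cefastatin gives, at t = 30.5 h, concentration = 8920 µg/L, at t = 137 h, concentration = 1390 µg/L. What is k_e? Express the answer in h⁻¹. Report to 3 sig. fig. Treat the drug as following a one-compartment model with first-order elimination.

0.0175 h⁻¹

k = ln(C₁/C₂) / (t₂ − t₁) = ln(8920/1390) / (137 − 30.5)
  = 1.859 / 106.5 = 0.01746 h⁻¹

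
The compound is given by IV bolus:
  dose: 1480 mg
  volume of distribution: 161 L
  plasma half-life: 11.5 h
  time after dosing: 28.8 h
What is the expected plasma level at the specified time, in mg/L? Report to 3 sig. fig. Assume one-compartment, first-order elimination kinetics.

C₀ = Dose / Vd = 1480 / 161 = 9.193 mg/L
k = ln2 / t½ = 0.693147 / 11.5 = 0.06027 h⁻¹
C = C₀ · e^(−k·t) = 9.193 × e^(−0.06027 × 28.8)
  = 9.193 × 0.1763 = 1.621 mg/L

1.62 mg/L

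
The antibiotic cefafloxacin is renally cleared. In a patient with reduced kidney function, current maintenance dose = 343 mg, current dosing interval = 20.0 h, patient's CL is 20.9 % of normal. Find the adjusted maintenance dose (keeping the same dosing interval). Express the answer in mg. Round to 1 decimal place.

71.7 mg

To keep the same average steady-state level, dosing rate must scale with clearance.
CL ratio = 20.9 / 100 = 0.2090
New dose (same interval) = 343 × 0.2090 = 71.69 mg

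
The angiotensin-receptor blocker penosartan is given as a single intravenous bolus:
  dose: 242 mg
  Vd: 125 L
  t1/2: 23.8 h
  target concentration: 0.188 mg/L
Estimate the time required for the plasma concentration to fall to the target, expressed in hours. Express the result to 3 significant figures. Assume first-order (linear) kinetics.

C₀ = Dose / Vd = 242.0 / 125 = 1.936 mg/L
k = ln2 / t½ = 0.693147 / 23.8 = 0.02912 h⁻¹
t = ln(C₀ / C) / k = ln(1.936 / 0.188) / 0.02912
  = ln(10.30) / 0.02912 = 2.332 / 0.02912 = 80.08 h

80.1 h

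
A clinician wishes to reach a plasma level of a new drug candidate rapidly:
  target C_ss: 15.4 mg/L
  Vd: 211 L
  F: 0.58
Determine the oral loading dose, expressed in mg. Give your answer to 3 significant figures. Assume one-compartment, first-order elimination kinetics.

5600 mg

LD = Css × Vd / F = 15.4 × 211 / 0.58 = 5602 mg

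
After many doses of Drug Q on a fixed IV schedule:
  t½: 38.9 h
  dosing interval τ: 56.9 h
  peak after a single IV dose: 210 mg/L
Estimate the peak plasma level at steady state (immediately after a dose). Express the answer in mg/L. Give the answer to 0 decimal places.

330 mg/L

k = ln2 / t½ = 0.693147 / 38.9 = 0.01782 h⁻¹
e^(−kτ) = e^(−0.01782 × 56.9) = 0.3628
Accumulation ratio R = 1 / (1 − e^(−kτ)) = 1 / (1 − 0.3628) = 1.569
Steady-state peak = C₀ × R = 210 × 1.569 = 329.5 mg/L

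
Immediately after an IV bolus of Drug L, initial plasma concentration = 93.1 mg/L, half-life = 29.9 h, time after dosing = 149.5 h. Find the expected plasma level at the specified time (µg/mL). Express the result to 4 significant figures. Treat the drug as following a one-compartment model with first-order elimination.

2.909 µg/mL

k = ln2 / t½ = 0.693147 / 29.9 = 0.02318 h⁻¹
t / t½ = 149.5 / 29.9 = 5 half-lives
C = C₀ × (1/2)^5 = 93.10 × 0.03125 = 2.909 mg/L
(2.909 mg/L = 2.909 µg/mL)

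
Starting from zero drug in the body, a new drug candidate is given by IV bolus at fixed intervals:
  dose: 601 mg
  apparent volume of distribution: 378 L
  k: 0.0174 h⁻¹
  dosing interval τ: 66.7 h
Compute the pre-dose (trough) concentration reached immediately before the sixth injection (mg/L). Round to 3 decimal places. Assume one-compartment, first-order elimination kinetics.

C₀ per dose = Dose / Vd = 601 / 378 = 1.590 mg/L
Fraction remaining after one interval: r = e^(−kτ) = e^(−0.01740 × 66.7) = 0.3133
Before dose 6, 5 doses have been given (aged 1τ, 2τ, 3τ, 4τ, 5τ).
C_trough = C₀ × (r + r² + … + r^5) = C₀ × r(1−r^5)/(1−r)
        = 1.590 × 0.3133 × (1 − 0.003019) / (1 − 0.3133) = 0.7232 mg/L

0.723 mg/L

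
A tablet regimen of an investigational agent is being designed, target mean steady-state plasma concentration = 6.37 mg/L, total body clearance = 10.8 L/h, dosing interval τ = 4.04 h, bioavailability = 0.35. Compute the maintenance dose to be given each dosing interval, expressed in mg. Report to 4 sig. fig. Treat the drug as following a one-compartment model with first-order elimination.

At steady state, F × (Dose/τ) = Css × CL.
Dose = Css × CL × τ / F = 6.37 × 10.80 × 4.04 / 0.35 = 794.1 mg

794.1 mg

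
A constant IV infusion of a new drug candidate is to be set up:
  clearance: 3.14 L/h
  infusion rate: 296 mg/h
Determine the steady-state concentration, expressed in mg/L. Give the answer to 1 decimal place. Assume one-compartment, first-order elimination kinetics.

94.3 mg/L

At steady state Css = R₀ / CL = 296 / 3.140 = 94.27 mg/L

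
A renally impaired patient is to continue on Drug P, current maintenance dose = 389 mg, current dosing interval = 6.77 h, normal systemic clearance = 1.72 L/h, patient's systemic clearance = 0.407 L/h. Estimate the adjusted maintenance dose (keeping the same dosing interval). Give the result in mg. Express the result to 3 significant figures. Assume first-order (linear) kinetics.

To keep the same average steady-state level, dosing rate must scale with clearance.
CL ratio = 0.407 / 1.72 = 0.2366
New dose (same interval) = 389 × 0.2366 = 92.04 mg

92.0 mg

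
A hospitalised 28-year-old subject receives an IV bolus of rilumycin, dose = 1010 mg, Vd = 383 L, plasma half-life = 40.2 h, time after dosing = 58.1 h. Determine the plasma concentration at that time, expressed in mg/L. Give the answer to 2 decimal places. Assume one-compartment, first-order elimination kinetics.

C₀ = Dose / Vd = 1010 / 383 = 2.637 mg/L
k = ln2 / t½ = 0.693147 / 40.2 = 0.01724 h⁻¹
C = C₀ · e^(−k·t) = 2.637 × e^(−0.01724 × 58.1)
  = 2.637 × 0.3673 = 0.9686 mg/L

0.97 mg/L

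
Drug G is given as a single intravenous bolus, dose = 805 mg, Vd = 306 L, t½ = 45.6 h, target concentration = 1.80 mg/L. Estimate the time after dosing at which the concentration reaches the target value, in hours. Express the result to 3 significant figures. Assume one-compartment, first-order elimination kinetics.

25.0 h

C₀ = Dose / Vd = 805.0 / 306 = 2.631 mg/L
k = ln2 / t½ = 0.693147 / 45.6 = 0.01520 h⁻¹
t = ln(C₀ / C) / k = ln(2.631 / 1.80) / 0.01520
  = ln(1.462) / 0.01520 = 0.3798 / 0.01520 = 24.99 h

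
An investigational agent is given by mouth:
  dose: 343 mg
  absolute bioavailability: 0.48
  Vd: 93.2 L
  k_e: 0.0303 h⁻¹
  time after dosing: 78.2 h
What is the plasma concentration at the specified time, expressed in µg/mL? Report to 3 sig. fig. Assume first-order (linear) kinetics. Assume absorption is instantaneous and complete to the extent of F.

0.165 µg/mL

Amount reaching circulation = F × Dose = 0.48 × 343.0 = 164.6 mg
C₀ = F·Dose / Vd = 164.6 / 93.2 = 1.766 mg/L
C = C₀ · e^(−k·t) = 1.766 × e^(−0.03030 × 78.2)
  = 1.766 × 0.09353 = 0.1652 mg/L
(0.1652 mg/L = 0.1652 µg/mL)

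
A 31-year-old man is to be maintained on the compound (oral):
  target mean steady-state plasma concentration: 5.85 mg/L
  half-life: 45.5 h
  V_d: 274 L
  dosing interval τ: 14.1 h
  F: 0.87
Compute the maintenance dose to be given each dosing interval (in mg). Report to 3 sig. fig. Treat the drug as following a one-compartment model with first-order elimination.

396 mg

k = ln2 / t½ = 0.693147 / 45.5 = 0.01523 h⁻¹
CL = k × Vd = 0.01523 × 274 = 4.173 L/h
At steady state, F × (Dose/τ) = Css × CL.
Dose = Css × CL × τ / F = 5.85 × 4.173 × 14.1 / 0.87 = 395.6 mg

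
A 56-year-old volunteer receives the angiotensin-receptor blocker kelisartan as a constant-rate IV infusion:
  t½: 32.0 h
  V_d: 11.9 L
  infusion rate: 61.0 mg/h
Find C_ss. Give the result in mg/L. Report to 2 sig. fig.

240 mg/L

k = ln2 / t½ = 0.693147 / 32.0 = 0.02166 h⁻¹
CL = k × Vd = 0.02166 × 11.9 = 0.2578 L/h
At steady state Css = R₀ / CL = 61.0 / 0.2578 = 236.6 mg/L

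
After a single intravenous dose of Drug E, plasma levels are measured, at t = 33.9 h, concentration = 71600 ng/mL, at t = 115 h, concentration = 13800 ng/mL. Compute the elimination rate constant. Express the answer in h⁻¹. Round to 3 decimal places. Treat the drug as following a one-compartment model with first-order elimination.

k = ln(C₁/C₂) / (t₂ − t₁) = ln(71600/13800) / (115 − 33.9)
  = 1.646 / 81.10 = 0.02030 h⁻¹

0.020 h⁻¹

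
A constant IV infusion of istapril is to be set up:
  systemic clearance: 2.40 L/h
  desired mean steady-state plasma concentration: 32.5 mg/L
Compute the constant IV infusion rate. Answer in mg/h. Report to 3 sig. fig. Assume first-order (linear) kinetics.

At steady state, infusion rate R₀ = Css × CL = 32.5 × 2.400 = 78.00 mg/h

78.0 mg/h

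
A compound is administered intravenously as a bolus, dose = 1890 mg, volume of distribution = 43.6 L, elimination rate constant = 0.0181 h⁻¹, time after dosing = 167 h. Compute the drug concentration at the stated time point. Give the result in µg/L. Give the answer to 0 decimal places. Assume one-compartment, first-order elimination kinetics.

2110 µg/L

C₀ = Dose / Vd = 1890 / 43.6 = 43.35 mg/L
C = C₀ · e^(−k·t) = 43.35 × e^(−0.01810 × 167)
  = 43.35 × 0.04867 = 2.110 mg/L
Convert: 2.110 mg/L × 1000 = 2110 µg/L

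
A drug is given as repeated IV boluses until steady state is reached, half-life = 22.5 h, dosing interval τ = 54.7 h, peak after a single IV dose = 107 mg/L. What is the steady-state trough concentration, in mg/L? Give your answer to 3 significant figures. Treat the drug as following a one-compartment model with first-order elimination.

24.4 mg/L

k = ln2 / t½ = 0.693147 / 22.5 = 0.03081 h⁻¹
e^(−kτ) = e^(−0.03081 × 54.7) = 0.1854
Accumulation ratio R = 1 / (1 − e^(−kτ)) = 1 / (1 − 0.1854) = 1.228
Steady-state trough = C₀ × R × e^(−kτ) = 107 × 1.228 × 0.1854 = 24.36 mg/L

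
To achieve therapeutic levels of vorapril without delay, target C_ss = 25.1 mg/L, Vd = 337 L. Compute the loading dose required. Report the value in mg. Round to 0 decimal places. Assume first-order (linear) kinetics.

8459 mg

LD = Css × Vd = 25.1 × 337 = 8459 mg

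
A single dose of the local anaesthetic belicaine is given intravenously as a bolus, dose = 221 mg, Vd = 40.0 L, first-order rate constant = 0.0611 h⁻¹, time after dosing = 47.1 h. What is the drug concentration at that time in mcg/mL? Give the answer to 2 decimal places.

0.31 mcg/mL

C₀ = Dose / Vd = 221.0 / 40.0 = 5.525 mg/L
C = C₀ · e^(−k·t) = 5.525 × e^(−0.06110 × 47.1)
  = 5.525 × 0.05626 = 0.3108 mg/L
(0.3108 mg/L = 0.3108 mcg/mL)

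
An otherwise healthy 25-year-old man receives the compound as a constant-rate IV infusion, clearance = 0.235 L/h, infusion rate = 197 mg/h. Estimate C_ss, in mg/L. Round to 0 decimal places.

838 mg/L

At steady state Css = R₀ / CL = 197 / 0.2350 = 838.3 mg/L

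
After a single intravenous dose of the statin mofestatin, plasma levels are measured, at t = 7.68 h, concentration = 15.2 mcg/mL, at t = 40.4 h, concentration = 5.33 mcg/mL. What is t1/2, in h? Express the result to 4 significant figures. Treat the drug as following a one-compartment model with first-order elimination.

k = ln(C₁/C₂) / (t₂ − t₁) = ln(15.2/5.33) / (40.4 − 7.68)
  = 1.048 / 32.72 = 0.03203 h⁻¹
t½ = ln2 / k = 0.693147 / 0.03203 = 21.64 h

21.64 h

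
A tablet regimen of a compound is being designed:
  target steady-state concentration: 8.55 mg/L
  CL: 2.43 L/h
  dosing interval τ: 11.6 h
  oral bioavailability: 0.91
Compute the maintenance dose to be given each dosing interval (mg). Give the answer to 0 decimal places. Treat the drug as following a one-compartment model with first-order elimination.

265 mg

At steady state, F × (Dose/τ) = Css × CL.
Dose = Css × CL × τ / F = 8.55 × 2.430 × 11.6 / 0.91 = 264.8 mg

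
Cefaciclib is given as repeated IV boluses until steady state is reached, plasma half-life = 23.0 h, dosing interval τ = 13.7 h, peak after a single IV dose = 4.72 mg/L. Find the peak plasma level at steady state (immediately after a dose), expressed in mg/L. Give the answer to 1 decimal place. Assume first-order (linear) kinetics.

k = ln2 / t½ = 0.693147 / 23.0 = 0.03014 h⁻¹
e^(−kτ) = e^(−0.03014 × 13.7) = 0.6617
Accumulation ratio R = 1 / (1 − e^(−kτ)) = 1 / (1 − 0.6617) = 2.956
Steady-state peak = C₀ × R = 4.72 × 2.956 = 13.95 mg/L

14.0 mg/L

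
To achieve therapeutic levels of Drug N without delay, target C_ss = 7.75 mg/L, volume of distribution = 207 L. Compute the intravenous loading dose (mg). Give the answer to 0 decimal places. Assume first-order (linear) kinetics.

1604 mg

LD = Css × Vd = 7.75 × 207 = 1604 mg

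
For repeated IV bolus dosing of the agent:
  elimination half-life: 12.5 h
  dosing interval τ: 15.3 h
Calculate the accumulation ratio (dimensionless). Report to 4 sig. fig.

k = ln2 / t½ = 0.693147 / 12.5 = 0.05545 h⁻¹
e^(−kτ) = e^(−0.05545 × 15.3) = 0.4281
Accumulation ratio R = 1 / (1 − e^(−kτ)) = 1 / (1 − 0.4281) = 1.749

1.749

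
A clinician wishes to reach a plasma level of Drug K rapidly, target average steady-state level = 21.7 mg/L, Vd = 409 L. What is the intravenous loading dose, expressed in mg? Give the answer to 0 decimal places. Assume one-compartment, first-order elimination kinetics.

8875 mg

LD = Css × Vd = 21.7 × 409 = 8875 mg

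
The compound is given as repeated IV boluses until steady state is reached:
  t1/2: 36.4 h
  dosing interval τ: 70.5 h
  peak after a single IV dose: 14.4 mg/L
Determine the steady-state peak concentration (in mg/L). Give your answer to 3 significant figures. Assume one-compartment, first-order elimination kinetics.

19.5 mg/L

k = ln2 / t½ = 0.693147 / 36.4 = 0.01904 h⁻¹
e^(−kτ) = e^(−0.01904 × 70.5) = 0.2612
Accumulation ratio R = 1 / (1 − e^(−kτ)) = 1 / (1 − 0.2612) = 1.354
Steady-state peak = C₀ × R = 14.4 × 1.354 = 19.50 mg/L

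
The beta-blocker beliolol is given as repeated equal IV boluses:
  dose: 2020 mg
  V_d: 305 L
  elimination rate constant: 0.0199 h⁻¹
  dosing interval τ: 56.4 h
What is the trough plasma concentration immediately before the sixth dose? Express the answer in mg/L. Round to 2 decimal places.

3.18 mg/L

C₀ per dose = Dose / Vd = 2020 / 305 = 6.623 mg/L
Fraction remaining after one interval: r = e^(−kτ) = e^(−0.01990 × 56.4) = 0.3255
Before dose 6, 5 doses have been given (aged 1τ, 2τ, 3τ, 4τ, 5τ).
C_trough = C₀ × (r + r² + … + r^5) = C₀ × r(1−r^5)/(1−r)
        = 6.623 × 0.3255 × (1 − 0.003654) / (1 − 0.3255) = 3.184 mg/L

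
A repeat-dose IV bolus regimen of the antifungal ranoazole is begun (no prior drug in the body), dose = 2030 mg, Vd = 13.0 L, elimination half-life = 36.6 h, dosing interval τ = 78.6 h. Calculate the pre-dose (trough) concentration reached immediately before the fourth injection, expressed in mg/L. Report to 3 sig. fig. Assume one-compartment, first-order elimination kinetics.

C₀ per dose = Dose / Vd = 2030 / 13.0 = 156.2 mg/L
k = ln2 / t½ = 0.693147 / 36.6 = 0.01894 h⁻¹
Fraction remaining after one interval: r = e^(−kτ) = e^(−0.01894 × 78.6) = 0.2257
Before dose 4, 3 doses have been given (aged 1τ, 2τ, 3τ).
C_trough = C₀ × (r + r² + … + r^3) = C₀ × r(1−r^3)/(1−r)
        = 156.2 × 0.2257 × (1 − 0.01150) / (1 − 0.2257) = 45.01 mg/L

45.0 mg/L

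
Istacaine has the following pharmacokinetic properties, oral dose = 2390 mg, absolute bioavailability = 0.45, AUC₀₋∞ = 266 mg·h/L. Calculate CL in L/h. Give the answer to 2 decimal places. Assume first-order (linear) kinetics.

CL = F·Dose / AUC = 0.45 × 2390 / 266 = 4.043 L/h

4.04 L/h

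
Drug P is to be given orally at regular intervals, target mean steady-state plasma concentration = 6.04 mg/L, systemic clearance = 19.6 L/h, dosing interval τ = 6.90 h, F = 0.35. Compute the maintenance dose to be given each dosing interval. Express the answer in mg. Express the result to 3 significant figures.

At steady state, F × (Dose/τ) = Css × CL.
Dose = Css × CL × τ / F = 6.04 × 19.60 × 6.90 / 0.35 = 2334 mg

2330 mg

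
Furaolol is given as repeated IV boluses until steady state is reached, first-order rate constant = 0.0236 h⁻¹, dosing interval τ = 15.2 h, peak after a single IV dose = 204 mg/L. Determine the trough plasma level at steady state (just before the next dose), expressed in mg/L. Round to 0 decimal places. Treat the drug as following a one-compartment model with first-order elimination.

e^(−kτ) = e^(−0.02360 × 15.2) = 0.6986
Accumulation ratio R = 1 / (1 − e^(−kτ)) = 1 / (1 − 0.6986) = 3.318
Steady-state trough = C₀ × R × e^(−kτ) = 204 × 3.318 × 0.6986 = 472.9 mg/L

473 mg/L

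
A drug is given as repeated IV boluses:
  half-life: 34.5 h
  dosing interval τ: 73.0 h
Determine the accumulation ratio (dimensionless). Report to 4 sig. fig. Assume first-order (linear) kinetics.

k = ln2 / t½ = 0.693147 / 34.5 = 0.02009 h⁻¹
e^(−kτ) = e^(−0.02009 × 73.0) = 0.2307
Accumulation ratio R = 1 / (1 − e^(−kτ)) = 1 / (1 − 0.2307) = 1.300

1.300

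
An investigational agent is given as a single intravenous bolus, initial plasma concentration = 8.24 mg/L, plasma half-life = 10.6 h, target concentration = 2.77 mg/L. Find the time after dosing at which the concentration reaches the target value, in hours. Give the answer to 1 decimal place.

16.7 h

k = ln2 / t½ = 0.693147 / 10.6 = 0.06539 h⁻¹
t = ln(C₀ / C) / k = ln(8.240 / 2.77) / 0.06539
  = ln(2.975) / 0.06539 = 1.090 / 0.06539 = 16.67 h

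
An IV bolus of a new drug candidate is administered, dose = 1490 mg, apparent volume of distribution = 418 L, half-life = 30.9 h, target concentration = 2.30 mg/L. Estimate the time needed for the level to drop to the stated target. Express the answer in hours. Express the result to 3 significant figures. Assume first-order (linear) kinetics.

19.5 h

C₀ = Dose / Vd = 1490 / 418 = 3.565 mg/L
k = ln2 / t½ = 0.693147 / 30.9 = 0.02243 h⁻¹
t = ln(C₀ / C) / k = ln(3.565 / 2.30) / 0.02243
  = ln(1.550) / 0.02243 = 0.4383 / 0.02243 = 19.54 h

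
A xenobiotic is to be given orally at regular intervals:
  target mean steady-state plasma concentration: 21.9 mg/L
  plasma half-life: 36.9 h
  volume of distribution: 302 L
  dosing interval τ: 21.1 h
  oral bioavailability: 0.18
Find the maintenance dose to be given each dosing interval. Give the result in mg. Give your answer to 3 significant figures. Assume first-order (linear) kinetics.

k = ln2 / t½ = 0.693147 / 36.9 = 0.01878 h⁻¹
CL = k × Vd = 0.01878 × 302 = 5.672 L/h
At steady state, F × (Dose/τ) = Css × CL.
Dose = Css × CL × τ / F = 21.9 × 5.672 × 21.1 / 0.18 = 14560 mg

14600 mg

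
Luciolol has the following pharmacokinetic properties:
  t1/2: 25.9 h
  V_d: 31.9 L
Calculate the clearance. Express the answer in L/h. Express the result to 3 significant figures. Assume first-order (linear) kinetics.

k = ln2 / t½ = 0.693147 / 25.9 = 0.02676 h⁻¹
CL = k × Vd = 0.02676 × 31.9 = 0.8536 L/h

0.854 L/h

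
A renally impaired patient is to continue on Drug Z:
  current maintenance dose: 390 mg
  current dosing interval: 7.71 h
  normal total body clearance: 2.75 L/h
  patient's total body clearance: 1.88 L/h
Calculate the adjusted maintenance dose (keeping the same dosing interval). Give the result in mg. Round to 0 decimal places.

To keep the same average steady-state level, dosing rate must scale with clearance.
CL ratio = 1.88 / 2.75 = 0.6836
New dose (same interval) = 390 × 0.6836 = 266.6 mg

267 mg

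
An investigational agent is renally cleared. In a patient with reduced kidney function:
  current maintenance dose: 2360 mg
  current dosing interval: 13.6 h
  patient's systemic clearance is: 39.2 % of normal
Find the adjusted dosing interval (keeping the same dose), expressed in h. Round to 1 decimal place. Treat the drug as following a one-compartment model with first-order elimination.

34.7 h

To keep the same average steady-state level, dosing rate must scale with clearance.
CL ratio = 39.2 / 100 = 0.3920
New interval (same dose) = 13.6 / 0.3920 = 34.69 h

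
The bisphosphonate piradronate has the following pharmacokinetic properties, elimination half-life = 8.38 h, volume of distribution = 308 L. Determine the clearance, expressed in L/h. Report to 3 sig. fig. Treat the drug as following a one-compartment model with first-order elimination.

25.5 L/h

k = ln2 / t½ = 0.693147 / 8.38 = 0.08271 h⁻¹
CL = k × Vd = 0.08271 × 308 = 25.47 L/h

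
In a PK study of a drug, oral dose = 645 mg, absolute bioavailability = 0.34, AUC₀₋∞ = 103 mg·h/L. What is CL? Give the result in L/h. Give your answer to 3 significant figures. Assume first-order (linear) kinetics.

CL = F·Dose / AUC = 0.34 × 645 / 103 = 2.129 L/h

2.13 L/h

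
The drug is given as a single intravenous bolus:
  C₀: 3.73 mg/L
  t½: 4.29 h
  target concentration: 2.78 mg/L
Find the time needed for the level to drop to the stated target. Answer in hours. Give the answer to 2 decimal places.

k = ln2 / t½ = 0.693147 / 4.29 = 0.1616 h⁻¹
t = ln(C₀ / C) / k = ln(3.730 / 2.78) / 0.1616
  = ln(1.342) / 0.1616 = 0.2942 / 0.1616 = 1.821 h

1.82 h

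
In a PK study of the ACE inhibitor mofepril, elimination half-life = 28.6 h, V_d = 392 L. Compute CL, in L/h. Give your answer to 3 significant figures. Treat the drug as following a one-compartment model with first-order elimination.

k = ln2 / t½ = 0.693147 / 28.6 = 0.02424 h⁻¹
CL = k × Vd = 0.02424 × 392 = 9.502 L/h

9.50 L/h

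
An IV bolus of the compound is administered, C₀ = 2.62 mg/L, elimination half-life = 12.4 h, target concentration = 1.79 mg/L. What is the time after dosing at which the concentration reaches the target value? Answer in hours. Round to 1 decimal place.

6.8 h

k = ln2 / t½ = 0.693147 / 12.4 = 0.05590 h⁻¹
t = ln(C₀ / C) / k = ln(2.620 / 1.79) / 0.05590
  = ln(1.464) / 0.05590 = 0.3812 / 0.05590 = 6.819 h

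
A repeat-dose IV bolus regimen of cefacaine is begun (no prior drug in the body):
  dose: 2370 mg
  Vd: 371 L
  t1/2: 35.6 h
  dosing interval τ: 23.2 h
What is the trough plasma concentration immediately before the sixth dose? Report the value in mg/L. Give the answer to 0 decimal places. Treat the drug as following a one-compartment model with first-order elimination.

10 mg/L

C₀ per dose = Dose / Vd = 2370 / 371 = 6.388 mg/L
k = ln2 / t½ = 0.693147 / 35.6 = 0.01947 h⁻¹
Fraction remaining after one interval: r = e^(−kτ) = e^(−0.01947 × 23.2) = 0.6365
Before dose 6, 5 doses have been given (aged 1τ, 2τ, 3τ, 4τ, 5τ).
C_trough = C₀ × (r + r² + … + r^5) = C₀ × r(1−r^5)/(1−r)
        = 6.388 × 0.6365 × (1 − 0.1045) / (1 − 0.6365) = 10.02 mg/L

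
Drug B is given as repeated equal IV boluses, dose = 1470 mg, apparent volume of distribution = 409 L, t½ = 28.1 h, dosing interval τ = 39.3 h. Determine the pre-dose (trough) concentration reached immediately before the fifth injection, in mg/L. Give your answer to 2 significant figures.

2.2 mg/L

C₀ per dose = Dose / Vd = 1470 / 409 = 3.594 mg/L
k = ln2 / t½ = 0.693147 / 28.1 = 0.02467 h⁻¹
Fraction remaining after one interval: r = e^(−kτ) = e^(−0.02467 × 39.3) = 0.3793
Before dose 5, 4 doses have been given (aged 1τ, 2τ, 3τ, 4τ).
C_trough = C₀ × (r + r² + … + r^4) = C₀ × r(1−r^4)/(1−r)
        = 3.594 × 0.3793 × (1 − 0.02070) / (1 − 0.3793) = 2.151 mg/L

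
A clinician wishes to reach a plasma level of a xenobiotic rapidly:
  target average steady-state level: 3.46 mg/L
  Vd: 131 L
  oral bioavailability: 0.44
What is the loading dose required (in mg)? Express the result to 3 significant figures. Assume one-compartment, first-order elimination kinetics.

1030 mg

LD = Css × Vd / F = 3.46 × 131 / 0.44 = 1030 mg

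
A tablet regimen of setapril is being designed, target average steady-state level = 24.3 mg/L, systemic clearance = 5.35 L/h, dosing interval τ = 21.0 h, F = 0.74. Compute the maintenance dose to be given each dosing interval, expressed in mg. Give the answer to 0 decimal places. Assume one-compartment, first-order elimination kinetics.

3689 mg

At steady state, F × (Dose/τ) = Css × CL.
Dose = Css × CL × τ / F = 24.3 × 5.350 × 21.0 / 0.74 = 3689 mg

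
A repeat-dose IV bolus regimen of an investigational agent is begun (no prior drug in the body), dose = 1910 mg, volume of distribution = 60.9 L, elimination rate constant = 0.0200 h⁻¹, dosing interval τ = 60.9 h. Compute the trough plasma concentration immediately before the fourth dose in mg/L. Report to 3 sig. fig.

12.8 mg/L

C₀ per dose = Dose / Vd = 1910 / 60.9 = 31.36 mg/L
Fraction remaining after one interval: r = e^(−kτ) = e^(−0.02000 × 60.9) = 0.2958
Before dose 4, 3 doses have been given (aged 1τ, 2τ, 3τ).
C_trough = C₀ × (r + r² + … + r^3) = C₀ × r(1−r^3)/(1−r)
        = 31.36 × 0.2958 × (1 − 0.02588) / (1 − 0.2958) = 12.83 mg/L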